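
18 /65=0.28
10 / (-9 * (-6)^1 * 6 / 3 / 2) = 5 / 27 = 0.19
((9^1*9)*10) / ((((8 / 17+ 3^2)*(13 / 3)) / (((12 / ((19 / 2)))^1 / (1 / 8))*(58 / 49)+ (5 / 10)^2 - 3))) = 708528465 / 3897166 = 181.81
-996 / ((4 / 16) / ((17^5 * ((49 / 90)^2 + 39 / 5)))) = -30914393116444 / 675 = -45799100913.25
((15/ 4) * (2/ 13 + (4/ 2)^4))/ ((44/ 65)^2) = 511875/ 3872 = 132.20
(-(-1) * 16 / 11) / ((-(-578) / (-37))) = -296 / 3179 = -0.09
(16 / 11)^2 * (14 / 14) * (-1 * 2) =-512 / 121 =-4.23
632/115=5.50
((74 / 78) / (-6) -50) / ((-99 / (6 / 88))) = 97 / 2808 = 0.03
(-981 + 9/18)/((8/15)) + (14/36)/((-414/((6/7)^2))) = -1838.44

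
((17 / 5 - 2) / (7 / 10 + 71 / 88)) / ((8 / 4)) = 308 / 663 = 0.46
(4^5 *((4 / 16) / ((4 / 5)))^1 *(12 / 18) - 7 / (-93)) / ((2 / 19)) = 377093 / 186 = 2027.38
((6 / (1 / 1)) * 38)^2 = 51984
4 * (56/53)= 4.23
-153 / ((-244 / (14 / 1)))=1071 / 122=8.78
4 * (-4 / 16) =-1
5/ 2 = 2.50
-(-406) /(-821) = -0.49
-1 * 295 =-295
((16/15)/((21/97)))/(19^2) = 1552/113715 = 0.01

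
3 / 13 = 0.23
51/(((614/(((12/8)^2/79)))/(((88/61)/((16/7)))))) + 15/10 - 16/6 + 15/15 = -11729435/71012784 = -0.17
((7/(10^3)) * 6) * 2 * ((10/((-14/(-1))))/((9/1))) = 1/150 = 0.01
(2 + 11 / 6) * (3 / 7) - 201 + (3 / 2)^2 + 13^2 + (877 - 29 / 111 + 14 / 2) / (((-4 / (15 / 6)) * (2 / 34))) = -9417.83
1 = 1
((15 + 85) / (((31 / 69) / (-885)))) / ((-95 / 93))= 3663900 / 19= 192836.84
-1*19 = -19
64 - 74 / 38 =1179 / 19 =62.05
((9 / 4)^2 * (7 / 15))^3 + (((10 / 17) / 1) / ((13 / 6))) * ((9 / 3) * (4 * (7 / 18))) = 1635390449 / 113152000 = 14.45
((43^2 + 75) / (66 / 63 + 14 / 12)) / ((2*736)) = 3367 / 5704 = 0.59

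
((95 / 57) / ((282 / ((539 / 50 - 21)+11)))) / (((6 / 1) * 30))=13 / 507600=0.00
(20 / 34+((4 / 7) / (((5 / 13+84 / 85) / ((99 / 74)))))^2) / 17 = 0.05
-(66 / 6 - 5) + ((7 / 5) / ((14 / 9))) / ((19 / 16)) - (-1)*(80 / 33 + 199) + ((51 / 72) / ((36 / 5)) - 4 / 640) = 17721211 / 90288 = 196.27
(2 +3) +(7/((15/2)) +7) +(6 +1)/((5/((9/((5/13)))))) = 45.69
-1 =-1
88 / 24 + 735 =2216 / 3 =738.67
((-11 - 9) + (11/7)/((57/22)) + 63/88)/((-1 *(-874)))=-0.02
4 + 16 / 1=20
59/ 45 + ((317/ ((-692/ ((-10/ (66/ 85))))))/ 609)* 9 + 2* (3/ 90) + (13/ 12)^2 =733900133/ 278142480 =2.64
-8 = -8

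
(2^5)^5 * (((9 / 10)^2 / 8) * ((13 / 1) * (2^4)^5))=1157785744048128 / 25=46311429761925.12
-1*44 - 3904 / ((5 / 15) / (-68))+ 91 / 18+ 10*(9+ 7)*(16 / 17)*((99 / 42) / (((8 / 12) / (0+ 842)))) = 2666123813 / 2142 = 1244688.99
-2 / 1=-2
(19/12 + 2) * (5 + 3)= 86/3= 28.67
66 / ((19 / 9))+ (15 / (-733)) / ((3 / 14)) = 434072 / 13927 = 31.17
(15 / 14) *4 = 30 / 7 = 4.29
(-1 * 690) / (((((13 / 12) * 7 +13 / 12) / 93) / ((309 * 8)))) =-18303258.46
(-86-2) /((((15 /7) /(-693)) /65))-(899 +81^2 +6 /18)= 1842387.67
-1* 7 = -7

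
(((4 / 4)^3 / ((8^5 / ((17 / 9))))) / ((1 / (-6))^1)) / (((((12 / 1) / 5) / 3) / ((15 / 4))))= -425 / 262144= -0.00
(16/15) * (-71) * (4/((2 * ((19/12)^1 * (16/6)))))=-3408/95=-35.87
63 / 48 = 21 / 16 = 1.31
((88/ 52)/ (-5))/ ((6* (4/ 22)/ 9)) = -363/ 130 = -2.79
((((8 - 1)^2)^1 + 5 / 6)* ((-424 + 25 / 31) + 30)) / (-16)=1214837 / 992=1224.63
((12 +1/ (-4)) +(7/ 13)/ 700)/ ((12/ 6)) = 3819/ 650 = 5.88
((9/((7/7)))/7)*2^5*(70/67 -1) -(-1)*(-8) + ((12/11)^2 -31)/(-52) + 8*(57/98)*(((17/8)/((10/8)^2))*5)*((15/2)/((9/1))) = 429303397/20656636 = 20.78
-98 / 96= -49 / 48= -1.02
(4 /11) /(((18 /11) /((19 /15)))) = 38 /135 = 0.28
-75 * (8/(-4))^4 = -1200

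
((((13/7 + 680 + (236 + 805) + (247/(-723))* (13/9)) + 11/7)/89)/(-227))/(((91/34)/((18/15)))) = -1067919872/27913535559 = -0.04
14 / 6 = 7 / 3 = 2.33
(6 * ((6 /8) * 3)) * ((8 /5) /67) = 108 /335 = 0.32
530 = 530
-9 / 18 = -1 / 2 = -0.50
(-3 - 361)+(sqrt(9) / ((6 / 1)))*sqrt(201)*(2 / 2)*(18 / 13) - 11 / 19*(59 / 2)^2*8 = -83498 / 19+9*sqrt(201) / 13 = -4384.82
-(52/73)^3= -0.36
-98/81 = -1.21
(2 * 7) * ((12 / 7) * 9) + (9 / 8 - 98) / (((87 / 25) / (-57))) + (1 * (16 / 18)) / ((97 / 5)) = 1802.79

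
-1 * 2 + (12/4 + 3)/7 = -8/7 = -1.14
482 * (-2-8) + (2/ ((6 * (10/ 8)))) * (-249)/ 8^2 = -385683/ 80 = -4821.04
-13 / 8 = -1.62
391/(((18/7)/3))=456.17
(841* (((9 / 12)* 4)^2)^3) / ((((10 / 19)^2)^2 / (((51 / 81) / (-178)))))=-50306382099 / 1780000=-28262.01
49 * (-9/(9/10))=-490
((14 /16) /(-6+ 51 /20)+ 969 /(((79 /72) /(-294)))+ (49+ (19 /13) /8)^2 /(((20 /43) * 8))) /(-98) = 488631020476931 /184892338176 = 2642.79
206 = 206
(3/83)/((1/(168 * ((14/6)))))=1176/83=14.17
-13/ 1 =-13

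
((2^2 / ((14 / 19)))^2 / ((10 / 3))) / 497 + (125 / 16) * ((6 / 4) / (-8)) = -45107379 / 31171840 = -1.45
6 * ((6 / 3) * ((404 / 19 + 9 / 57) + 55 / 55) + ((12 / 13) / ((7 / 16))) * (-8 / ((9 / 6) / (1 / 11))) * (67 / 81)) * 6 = 271109840 / 171171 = 1583.85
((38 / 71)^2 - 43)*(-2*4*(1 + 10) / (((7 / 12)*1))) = 227376864 / 35287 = 6443.64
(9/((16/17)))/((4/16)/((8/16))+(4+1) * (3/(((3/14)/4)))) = 3/88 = 0.03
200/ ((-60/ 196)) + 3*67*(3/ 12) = -7237/ 12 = -603.08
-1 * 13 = -13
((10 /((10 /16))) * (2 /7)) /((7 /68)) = 2176 /49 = 44.41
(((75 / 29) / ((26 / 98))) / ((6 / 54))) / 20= 6615 / 1508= 4.39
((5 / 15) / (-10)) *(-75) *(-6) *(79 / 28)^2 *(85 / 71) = -7957275 / 55664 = -142.95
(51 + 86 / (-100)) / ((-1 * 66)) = -2507 / 3300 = -0.76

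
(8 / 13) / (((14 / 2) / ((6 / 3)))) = 16 / 91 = 0.18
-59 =-59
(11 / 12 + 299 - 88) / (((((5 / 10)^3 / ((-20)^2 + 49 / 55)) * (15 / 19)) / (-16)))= -34090929056 / 2475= -13774112.75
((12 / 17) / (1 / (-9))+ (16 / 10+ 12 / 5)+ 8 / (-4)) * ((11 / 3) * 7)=-5698 / 51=-111.73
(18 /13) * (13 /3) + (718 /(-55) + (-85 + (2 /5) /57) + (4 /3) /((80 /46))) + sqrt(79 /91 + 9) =-190777 /2090 + sqrt(81718) /91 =-88.14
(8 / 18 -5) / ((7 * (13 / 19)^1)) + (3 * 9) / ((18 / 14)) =20.05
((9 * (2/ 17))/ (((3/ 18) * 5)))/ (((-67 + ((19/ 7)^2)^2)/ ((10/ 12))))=-2401/ 28849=-0.08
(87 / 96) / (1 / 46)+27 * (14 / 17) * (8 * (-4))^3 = -198169525 / 272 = -728564.43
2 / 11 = 0.18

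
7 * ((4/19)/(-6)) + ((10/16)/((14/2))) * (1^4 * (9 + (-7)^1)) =-107/1596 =-0.07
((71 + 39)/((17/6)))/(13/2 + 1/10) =100/17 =5.88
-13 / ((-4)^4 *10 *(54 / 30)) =-13 / 4608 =-0.00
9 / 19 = 0.47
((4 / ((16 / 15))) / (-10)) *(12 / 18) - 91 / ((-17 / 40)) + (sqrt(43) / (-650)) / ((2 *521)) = 213.87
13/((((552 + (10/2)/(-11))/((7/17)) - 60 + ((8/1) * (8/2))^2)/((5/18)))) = 5005/3192606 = 0.00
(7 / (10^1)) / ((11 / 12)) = 42 / 55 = 0.76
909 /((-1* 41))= -909 /41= -22.17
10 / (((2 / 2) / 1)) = 10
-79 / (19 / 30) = -2370 / 19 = -124.74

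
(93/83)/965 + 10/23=803089/1842185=0.44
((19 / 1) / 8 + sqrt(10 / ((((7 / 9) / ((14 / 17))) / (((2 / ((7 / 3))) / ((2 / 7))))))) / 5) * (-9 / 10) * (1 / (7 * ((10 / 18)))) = -1539 / 2800 - 243 * sqrt(255) / 14875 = -0.81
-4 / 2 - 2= -4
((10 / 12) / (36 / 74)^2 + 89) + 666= 1474565 / 1944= 758.52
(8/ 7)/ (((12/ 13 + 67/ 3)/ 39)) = 12168/ 6349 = 1.92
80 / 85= 16 / 17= 0.94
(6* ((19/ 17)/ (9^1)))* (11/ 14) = 209/ 357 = 0.59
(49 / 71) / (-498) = -49 / 35358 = -0.00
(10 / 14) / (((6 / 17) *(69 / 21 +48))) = 85 / 2154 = 0.04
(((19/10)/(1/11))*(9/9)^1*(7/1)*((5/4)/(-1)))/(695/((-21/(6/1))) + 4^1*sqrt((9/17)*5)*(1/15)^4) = 241943625*sqrt(85)/3741330515623432 + 6891180901171875/7482661031246864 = 0.92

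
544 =544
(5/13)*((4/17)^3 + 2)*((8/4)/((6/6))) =98900/63869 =1.55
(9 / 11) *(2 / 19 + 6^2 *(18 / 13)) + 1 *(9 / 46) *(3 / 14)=71584407 / 1749748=40.91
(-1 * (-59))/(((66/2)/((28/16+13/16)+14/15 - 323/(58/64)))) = -144922231/229680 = -630.97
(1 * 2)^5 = 32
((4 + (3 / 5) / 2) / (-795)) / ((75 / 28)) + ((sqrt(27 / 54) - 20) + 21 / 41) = -238226557 / 12223125 + sqrt(2) / 2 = -18.78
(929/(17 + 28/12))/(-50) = -2787/2900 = -0.96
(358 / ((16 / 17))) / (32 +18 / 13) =39559 / 3472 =11.39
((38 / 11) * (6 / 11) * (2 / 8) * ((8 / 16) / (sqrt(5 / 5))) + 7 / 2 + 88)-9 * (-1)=12189 / 121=100.74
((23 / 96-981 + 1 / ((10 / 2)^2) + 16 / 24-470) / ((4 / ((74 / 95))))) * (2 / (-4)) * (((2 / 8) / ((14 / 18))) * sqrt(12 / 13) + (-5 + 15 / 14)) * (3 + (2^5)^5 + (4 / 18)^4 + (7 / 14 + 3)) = -17148696818.11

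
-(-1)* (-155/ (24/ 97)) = -15035/ 24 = -626.46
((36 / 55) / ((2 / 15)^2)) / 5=81 / 11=7.36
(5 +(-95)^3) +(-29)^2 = -856529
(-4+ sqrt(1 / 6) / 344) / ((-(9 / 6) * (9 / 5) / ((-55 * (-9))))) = 2200 / 3 - 275 * sqrt(6) / 3096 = 733.12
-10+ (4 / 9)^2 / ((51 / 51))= -794 / 81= -9.80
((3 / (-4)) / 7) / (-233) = 3 / 6524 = 0.00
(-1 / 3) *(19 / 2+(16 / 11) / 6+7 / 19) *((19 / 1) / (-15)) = 12679 / 2970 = 4.27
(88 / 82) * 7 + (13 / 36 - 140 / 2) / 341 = 3678221 / 503316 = 7.31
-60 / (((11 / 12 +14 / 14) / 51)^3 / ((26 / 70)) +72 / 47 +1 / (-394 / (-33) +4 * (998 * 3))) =-332433824210032896 / 8488926071775671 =-39.16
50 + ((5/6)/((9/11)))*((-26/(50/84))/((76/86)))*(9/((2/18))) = -382637/95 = -4027.76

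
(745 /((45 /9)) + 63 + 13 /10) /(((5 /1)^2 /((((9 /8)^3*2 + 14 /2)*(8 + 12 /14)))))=166696083 /224000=744.18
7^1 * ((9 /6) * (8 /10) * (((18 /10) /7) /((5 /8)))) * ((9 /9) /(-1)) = -432 /125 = -3.46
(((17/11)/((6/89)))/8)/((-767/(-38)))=28747/202488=0.14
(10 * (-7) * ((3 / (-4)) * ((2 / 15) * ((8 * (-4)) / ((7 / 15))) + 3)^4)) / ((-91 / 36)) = -923076270 / 31213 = -29573.46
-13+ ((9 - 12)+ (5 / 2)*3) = -17 / 2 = -8.50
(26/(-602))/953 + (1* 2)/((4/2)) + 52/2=7745018/286853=27.00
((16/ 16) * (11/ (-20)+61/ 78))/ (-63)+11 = 540359/ 49140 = 11.00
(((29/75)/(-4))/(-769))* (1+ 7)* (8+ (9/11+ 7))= 3364/211475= 0.02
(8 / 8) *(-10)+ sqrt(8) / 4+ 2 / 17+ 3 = -117 / 17+ sqrt(2) / 2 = -6.18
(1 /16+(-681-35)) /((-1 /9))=103095 /16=6443.44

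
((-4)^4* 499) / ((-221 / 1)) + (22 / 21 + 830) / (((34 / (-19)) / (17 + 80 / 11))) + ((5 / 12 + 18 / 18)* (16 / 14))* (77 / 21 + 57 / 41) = -74361109286 / 6279273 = -11842.31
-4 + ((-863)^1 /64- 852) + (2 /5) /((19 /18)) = -5284161 /6080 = -869.11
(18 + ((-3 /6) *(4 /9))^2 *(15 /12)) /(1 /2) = 2926 /81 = 36.12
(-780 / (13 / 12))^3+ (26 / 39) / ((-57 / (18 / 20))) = -35458560001 / 95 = -373248000.01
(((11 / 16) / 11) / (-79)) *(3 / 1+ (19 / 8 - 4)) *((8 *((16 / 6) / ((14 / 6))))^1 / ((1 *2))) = -11 / 2212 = -0.00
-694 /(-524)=1.32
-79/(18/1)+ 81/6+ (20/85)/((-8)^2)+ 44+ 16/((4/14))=109.11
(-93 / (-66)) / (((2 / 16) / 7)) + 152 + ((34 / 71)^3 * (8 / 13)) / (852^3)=114206527126982383 / 494595196218981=230.91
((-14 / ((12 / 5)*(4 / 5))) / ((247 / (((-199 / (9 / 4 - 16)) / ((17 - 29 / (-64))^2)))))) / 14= -1018880 / 10169913039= -0.00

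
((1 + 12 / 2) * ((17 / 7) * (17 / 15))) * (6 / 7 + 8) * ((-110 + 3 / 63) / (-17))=2433686 / 2205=1103.71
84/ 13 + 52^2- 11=35093/ 13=2699.46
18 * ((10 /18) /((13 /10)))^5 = 625000000 /2436053373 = 0.26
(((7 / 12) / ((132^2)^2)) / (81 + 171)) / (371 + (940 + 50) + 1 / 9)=1 / 178514316288000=0.00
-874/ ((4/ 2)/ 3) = -1311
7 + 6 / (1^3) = 13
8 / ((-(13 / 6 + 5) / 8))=-384 / 43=-8.93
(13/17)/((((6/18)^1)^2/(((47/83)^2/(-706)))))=-0.00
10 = 10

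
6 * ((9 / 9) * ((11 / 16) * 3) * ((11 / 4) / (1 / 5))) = 5445 / 32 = 170.16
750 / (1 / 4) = 3000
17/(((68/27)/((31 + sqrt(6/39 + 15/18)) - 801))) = -10395/2 + 9 * sqrt(6006)/104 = -5190.79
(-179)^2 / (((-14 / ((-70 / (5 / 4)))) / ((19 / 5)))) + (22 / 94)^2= 5379171849 / 11045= 487023.25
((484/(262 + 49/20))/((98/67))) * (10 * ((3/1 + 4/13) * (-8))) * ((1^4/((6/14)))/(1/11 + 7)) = -142683200/1309581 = -108.95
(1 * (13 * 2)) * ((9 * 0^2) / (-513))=0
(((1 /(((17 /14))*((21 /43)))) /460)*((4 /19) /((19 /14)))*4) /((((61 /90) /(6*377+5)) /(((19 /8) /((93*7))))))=389924 /14048239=0.03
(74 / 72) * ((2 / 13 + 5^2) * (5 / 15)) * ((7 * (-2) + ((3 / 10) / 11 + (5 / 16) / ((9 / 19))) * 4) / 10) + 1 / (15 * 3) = -89645287 / 9266400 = -9.67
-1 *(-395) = 395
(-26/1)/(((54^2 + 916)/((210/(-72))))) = 0.02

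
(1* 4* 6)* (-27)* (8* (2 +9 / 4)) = -22032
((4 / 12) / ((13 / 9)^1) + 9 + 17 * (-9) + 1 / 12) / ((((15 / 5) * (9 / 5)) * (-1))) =112075 / 4212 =26.61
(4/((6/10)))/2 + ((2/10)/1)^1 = 53/15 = 3.53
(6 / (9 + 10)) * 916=5496 / 19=289.26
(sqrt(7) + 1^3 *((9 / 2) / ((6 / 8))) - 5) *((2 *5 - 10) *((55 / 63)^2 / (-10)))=0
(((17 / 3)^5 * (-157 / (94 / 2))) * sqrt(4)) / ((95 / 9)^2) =-350.35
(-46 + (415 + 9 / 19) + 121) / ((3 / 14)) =130466 / 57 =2288.88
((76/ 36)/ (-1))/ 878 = -19/ 7902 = -0.00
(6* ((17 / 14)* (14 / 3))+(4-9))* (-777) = -22533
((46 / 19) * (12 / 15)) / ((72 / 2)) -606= -518084 / 855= -605.95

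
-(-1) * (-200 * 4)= -800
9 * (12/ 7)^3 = 15552/ 343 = 45.34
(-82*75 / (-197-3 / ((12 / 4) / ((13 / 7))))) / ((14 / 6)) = 3075 / 232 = 13.25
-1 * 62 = -62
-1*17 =-17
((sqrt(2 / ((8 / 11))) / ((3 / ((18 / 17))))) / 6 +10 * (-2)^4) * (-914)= -146240 - 457 * sqrt(11) / 17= -146329.16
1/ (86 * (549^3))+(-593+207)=-5492913870203/ 14230346814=-386.00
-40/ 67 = -0.60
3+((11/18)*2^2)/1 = 49/9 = 5.44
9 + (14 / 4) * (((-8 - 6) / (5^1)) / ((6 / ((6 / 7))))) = 38 / 5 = 7.60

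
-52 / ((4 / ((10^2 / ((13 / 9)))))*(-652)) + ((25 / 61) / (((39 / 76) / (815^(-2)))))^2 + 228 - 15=214.38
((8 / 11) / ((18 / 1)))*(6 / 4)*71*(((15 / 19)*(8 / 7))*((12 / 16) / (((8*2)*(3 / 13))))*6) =13845 / 2926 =4.73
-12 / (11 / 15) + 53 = 403 / 11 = 36.64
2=2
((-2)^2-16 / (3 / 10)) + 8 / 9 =-436 / 9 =-48.44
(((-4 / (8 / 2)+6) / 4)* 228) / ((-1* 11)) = -285 / 11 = -25.91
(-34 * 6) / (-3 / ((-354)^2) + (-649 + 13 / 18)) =25564464 / 81239581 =0.31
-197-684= -881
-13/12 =-1.08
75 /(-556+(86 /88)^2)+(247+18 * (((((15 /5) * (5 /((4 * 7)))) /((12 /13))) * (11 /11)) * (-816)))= -20754167649 /2507323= -8277.42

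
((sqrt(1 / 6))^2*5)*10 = 25 / 3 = 8.33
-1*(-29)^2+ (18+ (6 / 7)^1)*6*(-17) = -19351 / 7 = -2764.43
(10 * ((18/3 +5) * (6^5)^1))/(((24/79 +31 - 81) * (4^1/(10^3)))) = -8446680000/1963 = -4302944.47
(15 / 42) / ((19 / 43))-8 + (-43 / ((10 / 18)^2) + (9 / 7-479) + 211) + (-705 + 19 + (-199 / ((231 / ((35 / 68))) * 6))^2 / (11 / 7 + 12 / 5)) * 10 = -304684893764504933 / 41891379314400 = -7273.21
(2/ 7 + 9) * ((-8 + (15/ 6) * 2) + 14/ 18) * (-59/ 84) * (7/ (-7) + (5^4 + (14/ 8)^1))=47995025/ 5292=9069.35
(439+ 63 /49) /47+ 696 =232066 /329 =705.37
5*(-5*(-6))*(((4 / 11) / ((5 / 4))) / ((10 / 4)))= 192 / 11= 17.45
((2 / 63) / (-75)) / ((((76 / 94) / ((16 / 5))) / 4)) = -3008 / 448875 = -0.01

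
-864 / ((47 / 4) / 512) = -1769472 / 47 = -37648.34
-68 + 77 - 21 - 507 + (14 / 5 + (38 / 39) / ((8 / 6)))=-67011 / 130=-515.47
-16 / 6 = -8 / 3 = -2.67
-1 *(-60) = 60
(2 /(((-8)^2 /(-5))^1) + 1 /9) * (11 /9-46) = 5239 /2592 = 2.02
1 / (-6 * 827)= -1 / 4962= -0.00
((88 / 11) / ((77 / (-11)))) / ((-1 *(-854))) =-4 / 2989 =-0.00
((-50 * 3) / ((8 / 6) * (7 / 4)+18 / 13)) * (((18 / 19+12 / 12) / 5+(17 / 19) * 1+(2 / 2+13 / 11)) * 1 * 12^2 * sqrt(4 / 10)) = -122046912 * sqrt(10) / 30305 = -12735.40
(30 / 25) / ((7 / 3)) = 18 / 35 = 0.51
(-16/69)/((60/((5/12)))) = -1/621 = -0.00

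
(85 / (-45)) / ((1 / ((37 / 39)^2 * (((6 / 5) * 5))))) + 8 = -10042 / 4563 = -2.20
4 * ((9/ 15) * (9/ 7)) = 108/ 35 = 3.09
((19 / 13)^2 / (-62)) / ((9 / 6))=-361 / 15717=-0.02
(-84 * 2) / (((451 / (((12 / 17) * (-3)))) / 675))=4082400 / 7667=532.46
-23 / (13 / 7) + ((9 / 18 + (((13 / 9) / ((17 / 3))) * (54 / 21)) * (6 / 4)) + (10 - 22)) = -70857 / 3094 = -22.90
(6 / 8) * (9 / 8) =27 / 32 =0.84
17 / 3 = 5.67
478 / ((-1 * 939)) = -478 / 939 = -0.51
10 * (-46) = -460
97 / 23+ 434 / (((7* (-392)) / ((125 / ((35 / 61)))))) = -954241 / 31556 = -30.24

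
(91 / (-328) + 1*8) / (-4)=-2533 / 1312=-1.93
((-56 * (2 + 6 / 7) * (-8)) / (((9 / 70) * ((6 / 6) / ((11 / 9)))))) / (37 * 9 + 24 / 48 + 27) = 281600 / 8343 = 33.75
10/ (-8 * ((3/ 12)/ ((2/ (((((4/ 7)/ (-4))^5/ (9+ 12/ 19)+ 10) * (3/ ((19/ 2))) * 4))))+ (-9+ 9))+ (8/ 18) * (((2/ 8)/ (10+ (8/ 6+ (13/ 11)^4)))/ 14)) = -681943866678060/ 861361504456217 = -0.79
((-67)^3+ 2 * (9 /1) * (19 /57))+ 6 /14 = -2105296 /7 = -300756.57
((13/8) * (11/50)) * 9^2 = 11583/400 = 28.96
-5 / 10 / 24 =-1 / 48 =-0.02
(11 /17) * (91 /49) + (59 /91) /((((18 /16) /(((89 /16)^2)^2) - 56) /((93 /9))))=17643899090723 /16306115295288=1.08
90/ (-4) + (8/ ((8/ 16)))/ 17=-733/ 34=-21.56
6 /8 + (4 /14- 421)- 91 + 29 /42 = -42863 /84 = -510.27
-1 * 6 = -6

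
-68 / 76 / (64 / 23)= -391 / 1216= -0.32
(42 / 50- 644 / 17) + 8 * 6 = 4657 / 425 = 10.96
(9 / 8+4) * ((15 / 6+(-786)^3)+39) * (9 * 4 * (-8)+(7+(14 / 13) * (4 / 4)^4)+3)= 8959091487525 / 13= 689160883655.77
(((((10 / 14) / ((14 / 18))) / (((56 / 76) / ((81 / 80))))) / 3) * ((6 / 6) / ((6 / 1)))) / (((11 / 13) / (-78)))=-780273 / 120736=-6.46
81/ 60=27/ 20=1.35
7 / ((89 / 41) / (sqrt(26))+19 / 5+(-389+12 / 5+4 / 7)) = -0.02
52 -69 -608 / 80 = -123 / 5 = -24.60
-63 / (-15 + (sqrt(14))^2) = 63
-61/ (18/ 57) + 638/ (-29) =-1291/ 6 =-215.17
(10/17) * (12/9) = 40/51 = 0.78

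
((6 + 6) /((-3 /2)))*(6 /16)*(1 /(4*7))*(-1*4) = 3 /7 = 0.43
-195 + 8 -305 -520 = -1012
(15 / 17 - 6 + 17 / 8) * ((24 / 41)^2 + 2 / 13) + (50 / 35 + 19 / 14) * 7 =18.01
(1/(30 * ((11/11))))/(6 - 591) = -0.00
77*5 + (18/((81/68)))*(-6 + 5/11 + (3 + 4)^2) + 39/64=6603733/6336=1042.26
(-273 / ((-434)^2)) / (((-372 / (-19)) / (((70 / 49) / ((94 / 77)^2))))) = -149435 / 2105866208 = -0.00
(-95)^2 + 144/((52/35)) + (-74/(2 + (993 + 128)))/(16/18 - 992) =593942463629/65111540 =9121.92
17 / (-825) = -17 / 825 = -0.02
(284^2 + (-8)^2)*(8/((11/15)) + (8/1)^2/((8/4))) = 38099840/11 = 3463621.82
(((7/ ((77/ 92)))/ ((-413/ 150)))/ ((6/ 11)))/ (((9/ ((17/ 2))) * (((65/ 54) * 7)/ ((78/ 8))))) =-17595/ 2891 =-6.09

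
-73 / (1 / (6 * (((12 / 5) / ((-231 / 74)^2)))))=-3197984 / 29645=-107.88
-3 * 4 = -12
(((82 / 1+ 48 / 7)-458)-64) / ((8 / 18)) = -6822 / 7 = -974.57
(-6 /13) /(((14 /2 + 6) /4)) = -24 /169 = -0.14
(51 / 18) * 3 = 17 / 2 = 8.50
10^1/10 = 1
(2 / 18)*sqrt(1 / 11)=sqrt(11) / 99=0.03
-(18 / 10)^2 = -81 / 25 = -3.24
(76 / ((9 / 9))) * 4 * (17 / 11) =5168 / 11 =469.82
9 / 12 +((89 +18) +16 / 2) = 463 / 4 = 115.75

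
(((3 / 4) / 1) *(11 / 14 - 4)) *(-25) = 3375 / 56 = 60.27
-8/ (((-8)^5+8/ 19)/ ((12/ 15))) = 76/ 389115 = 0.00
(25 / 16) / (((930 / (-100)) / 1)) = -125 / 744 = -0.17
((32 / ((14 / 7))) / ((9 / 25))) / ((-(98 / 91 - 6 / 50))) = -130000 / 2799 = -46.45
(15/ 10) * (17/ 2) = 51/ 4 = 12.75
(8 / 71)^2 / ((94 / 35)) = 1120 / 236927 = 0.00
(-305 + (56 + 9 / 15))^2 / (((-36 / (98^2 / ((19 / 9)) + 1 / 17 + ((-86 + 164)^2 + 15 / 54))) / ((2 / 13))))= -22641759153 / 8075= -2803933.02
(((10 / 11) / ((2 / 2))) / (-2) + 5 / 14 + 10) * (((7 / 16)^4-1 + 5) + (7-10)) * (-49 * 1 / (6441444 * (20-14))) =-725227475 / 55723334565888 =-0.00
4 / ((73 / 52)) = 2.85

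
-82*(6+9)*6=-7380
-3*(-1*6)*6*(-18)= -1944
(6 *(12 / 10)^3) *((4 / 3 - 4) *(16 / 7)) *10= -110592 / 175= -631.95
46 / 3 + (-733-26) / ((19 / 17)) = -37835 / 57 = -663.77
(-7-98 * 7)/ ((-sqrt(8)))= 693 * sqrt(2)/ 4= 245.01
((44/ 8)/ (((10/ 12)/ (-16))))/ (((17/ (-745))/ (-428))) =-33671616/ 17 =-1980683.29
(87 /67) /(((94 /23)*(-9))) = -667 /18894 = -0.04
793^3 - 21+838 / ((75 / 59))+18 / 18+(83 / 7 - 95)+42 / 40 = 1047223409681 / 2100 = 498677814.13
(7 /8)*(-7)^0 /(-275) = -0.00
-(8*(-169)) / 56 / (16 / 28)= 42.25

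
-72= -72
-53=-53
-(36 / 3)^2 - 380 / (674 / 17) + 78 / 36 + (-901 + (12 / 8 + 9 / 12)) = -4246879 / 4044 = -1050.17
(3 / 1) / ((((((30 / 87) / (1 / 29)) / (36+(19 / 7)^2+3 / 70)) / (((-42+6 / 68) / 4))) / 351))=-1276706691 / 26656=-47895.66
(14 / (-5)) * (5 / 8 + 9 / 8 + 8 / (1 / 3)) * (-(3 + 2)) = 721 / 2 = 360.50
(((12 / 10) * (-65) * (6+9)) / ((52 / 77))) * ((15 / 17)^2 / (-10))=155925 / 1156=134.88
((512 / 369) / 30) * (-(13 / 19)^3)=-562432 / 37964565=-0.01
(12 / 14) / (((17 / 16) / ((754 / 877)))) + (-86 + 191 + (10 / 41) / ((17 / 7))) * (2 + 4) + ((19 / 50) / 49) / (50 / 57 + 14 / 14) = 101162190408627 / 160244168350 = 631.30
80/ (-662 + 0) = -40/ 331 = -0.12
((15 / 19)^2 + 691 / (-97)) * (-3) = 682878 / 35017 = 19.50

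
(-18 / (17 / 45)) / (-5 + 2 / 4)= 180 / 17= 10.59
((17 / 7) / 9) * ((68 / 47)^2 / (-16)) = -4913 / 139167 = -0.04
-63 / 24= -21 / 8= -2.62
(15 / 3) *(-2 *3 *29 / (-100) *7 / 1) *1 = 609 / 10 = 60.90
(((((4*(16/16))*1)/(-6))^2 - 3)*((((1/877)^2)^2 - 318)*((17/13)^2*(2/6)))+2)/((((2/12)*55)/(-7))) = -3516253793273900854/9897380633282571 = -355.27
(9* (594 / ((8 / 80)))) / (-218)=-26730 / 109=-245.23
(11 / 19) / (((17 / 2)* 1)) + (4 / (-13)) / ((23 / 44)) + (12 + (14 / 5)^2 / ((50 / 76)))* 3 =4299480238 / 60360625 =71.23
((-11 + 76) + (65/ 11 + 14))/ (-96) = -467/ 528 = -0.88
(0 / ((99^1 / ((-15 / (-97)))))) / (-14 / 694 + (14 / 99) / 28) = 0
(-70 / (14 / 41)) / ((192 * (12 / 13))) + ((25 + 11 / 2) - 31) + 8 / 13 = -31189 / 29952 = -1.04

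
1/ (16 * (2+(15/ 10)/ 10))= 5/ 172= 0.03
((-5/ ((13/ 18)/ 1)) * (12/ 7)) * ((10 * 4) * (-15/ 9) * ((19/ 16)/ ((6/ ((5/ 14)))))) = 35625/ 637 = 55.93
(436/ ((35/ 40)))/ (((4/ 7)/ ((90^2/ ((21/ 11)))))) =25898400/ 7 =3699771.43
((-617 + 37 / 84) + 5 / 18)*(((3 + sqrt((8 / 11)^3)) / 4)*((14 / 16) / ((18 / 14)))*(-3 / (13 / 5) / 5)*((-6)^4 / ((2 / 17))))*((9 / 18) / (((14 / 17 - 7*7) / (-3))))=30045.26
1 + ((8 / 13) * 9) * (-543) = -39083 / 13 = -3006.38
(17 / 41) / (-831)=-17 / 34071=-0.00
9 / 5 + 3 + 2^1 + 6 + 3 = 79 / 5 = 15.80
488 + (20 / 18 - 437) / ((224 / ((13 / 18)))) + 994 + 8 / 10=268784237 / 181440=1481.39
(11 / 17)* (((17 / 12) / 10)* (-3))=-11 / 40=-0.28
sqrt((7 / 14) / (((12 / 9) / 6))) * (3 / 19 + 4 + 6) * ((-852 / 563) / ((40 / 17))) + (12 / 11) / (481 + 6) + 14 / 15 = -6095416685 / 687645948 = -8.86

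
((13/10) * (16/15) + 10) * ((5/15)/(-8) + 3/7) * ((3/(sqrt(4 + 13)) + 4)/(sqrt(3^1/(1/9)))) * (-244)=-978.03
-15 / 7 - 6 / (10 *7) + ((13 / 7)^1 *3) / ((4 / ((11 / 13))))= -21 / 20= -1.05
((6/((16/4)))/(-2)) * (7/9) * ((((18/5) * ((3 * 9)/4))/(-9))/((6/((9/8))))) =189/640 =0.30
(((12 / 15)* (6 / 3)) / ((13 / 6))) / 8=6 / 65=0.09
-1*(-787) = 787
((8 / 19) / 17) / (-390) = -4 / 62985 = -0.00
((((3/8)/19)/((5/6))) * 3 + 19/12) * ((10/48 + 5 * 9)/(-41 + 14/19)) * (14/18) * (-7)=10026919/991440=10.11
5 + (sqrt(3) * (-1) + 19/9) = 64/9 - sqrt(3) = 5.38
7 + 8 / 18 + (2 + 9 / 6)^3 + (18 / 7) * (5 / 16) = 12883 / 252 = 51.12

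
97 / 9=10.78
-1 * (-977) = 977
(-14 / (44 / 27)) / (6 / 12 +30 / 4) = -189 / 176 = -1.07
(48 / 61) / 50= 24 / 1525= 0.02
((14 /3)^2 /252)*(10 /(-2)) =-35 /81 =-0.43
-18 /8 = -9 /4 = -2.25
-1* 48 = -48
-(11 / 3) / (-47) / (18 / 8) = 44 / 1269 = 0.03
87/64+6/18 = 325/192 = 1.69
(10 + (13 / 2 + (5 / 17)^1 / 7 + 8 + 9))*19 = 151677 / 238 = 637.30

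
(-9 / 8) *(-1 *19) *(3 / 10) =513 / 80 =6.41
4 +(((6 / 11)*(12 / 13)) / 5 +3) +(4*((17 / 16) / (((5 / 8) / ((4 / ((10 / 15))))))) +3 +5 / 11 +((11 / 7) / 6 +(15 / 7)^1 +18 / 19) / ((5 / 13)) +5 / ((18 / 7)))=62.02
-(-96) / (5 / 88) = 8448 / 5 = 1689.60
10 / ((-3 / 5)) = -50 / 3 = -16.67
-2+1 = -1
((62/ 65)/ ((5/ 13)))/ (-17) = -62/ 425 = -0.15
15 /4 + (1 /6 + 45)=587 /12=48.92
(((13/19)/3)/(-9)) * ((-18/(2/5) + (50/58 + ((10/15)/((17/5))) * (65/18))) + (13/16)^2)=1894655893/1748107008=1.08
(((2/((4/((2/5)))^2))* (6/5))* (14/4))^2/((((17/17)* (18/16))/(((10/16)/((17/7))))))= 343/212500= 0.00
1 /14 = 0.07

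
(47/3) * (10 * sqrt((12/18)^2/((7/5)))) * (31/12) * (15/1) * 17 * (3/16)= 619225 * sqrt(35)/336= 10902.93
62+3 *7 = 83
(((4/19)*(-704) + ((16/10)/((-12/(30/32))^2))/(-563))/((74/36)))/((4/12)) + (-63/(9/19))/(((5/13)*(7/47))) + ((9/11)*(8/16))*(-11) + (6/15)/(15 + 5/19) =-2542.58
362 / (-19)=-362 / 19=-19.05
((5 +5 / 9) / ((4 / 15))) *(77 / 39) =9625 / 234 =41.13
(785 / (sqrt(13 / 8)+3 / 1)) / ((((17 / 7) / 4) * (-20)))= -26376 / 1003+2198 * sqrt(26) / 1003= -15.12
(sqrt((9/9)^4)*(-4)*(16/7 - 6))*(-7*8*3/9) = -832/3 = -277.33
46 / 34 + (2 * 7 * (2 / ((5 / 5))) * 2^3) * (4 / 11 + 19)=4338.81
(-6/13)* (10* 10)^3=-6000000/13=-461538.46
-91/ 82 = -1.11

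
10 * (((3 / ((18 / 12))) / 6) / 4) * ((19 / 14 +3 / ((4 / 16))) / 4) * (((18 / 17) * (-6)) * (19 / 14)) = -9405 / 392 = -23.99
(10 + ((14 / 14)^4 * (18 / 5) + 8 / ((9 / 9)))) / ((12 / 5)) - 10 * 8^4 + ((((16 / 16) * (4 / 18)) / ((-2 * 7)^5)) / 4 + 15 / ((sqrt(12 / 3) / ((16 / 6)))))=-396246134593 / 9680832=-40931.00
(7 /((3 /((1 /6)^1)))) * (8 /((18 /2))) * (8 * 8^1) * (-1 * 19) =-34048 /81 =-420.35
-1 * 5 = -5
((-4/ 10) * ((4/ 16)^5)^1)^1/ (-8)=1/ 20480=0.00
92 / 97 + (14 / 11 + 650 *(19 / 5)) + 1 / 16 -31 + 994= 58647163 / 17072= 3435.28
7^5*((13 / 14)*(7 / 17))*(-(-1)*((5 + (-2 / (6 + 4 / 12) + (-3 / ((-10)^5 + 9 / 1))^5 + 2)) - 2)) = 97184750052049331166684164596348 / 3228546761606454359582427173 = 30101.70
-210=-210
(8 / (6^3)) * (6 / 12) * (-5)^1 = -5 / 54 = -0.09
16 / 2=8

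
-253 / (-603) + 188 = 113617 / 603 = 188.42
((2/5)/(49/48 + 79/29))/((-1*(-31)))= 2784/808015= 0.00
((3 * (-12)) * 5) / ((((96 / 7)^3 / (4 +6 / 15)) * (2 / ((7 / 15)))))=-26411 / 368640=-0.07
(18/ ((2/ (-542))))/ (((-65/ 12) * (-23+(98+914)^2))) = 58536/ 66567865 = 0.00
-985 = -985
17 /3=5.67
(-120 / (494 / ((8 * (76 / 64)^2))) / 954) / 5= -19 / 33072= -0.00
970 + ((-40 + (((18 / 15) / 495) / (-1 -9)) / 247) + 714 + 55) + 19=1718.00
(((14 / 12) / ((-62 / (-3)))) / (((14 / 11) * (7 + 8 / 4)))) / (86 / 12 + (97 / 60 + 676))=55 / 7642182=0.00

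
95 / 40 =19 / 8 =2.38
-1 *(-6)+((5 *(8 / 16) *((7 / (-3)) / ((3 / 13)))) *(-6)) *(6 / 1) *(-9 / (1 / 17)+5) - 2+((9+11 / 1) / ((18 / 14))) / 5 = -1212056 / 9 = -134672.89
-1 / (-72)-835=-60119 / 72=-834.99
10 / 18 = 5 / 9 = 0.56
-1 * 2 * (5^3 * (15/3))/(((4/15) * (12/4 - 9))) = 3125/4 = 781.25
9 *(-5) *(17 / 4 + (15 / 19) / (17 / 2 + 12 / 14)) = -1941885 / 9956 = -195.05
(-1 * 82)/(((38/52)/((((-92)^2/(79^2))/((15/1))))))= -18045248/1778685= -10.15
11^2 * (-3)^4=9801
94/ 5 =18.80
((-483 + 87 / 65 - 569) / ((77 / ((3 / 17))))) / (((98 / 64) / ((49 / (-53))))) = 6556128 / 4509505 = 1.45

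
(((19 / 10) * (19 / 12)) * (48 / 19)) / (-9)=-38 / 45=-0.84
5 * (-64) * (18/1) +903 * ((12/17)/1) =-87084/17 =-5122.59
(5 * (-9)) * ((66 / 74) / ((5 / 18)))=-144.49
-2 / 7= -0.29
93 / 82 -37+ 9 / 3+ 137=8539 / 82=104.13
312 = 312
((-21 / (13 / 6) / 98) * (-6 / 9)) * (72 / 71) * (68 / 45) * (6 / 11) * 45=176256 / 71071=2.48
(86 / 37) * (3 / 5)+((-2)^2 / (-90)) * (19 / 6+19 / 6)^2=-0.39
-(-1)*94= 94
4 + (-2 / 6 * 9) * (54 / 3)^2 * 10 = -9716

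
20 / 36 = 5 / 9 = 0.56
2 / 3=0.67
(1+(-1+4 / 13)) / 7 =4 / 91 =0.04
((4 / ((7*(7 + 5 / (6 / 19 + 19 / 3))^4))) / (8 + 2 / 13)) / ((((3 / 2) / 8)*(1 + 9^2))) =20632736881 / 16346427473255061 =0.00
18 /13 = 1.38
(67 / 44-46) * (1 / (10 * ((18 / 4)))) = -0.99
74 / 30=37 / 15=2.47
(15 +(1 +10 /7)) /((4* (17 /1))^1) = 61 /238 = 0.26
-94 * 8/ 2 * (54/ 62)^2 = -274104/ 961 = -285.23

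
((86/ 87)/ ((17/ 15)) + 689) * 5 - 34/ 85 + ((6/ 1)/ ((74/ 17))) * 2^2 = 315065353/ 91205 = 3454.47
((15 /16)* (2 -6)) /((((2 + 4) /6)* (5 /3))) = -9 /4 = -2.25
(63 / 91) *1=9 / 13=0.69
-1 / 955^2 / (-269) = 1 / 245334725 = 0.00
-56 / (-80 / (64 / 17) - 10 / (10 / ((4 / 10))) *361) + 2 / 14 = 11153 / 23191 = 0.48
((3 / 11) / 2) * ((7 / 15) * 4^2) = 56 / 55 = 1.02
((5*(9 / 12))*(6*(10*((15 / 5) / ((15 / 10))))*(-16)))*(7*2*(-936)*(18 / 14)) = 121305600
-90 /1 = -90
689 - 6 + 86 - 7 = 762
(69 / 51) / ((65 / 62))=1426 / 1105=1.29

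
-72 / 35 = -2.06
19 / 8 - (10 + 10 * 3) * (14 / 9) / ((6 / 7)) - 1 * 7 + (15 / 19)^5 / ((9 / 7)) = -41171280221 / 534837384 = -76.98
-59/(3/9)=-177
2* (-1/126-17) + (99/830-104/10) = -2316269/52290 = -44.30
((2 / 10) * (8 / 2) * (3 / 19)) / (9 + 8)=12 / 1615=0.01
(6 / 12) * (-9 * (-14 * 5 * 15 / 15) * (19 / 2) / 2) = 5985 / 4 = 1496.25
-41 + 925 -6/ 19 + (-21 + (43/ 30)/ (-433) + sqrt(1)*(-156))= 174415913/ 246810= 706.68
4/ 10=2/ 5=0.40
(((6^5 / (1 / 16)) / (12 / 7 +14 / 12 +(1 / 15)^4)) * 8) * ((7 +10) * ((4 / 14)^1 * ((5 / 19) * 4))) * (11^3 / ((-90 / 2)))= -2026915799040000 / 38795891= -52245630.83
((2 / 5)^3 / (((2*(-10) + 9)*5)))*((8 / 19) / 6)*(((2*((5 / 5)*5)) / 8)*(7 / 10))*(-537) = 5012 / 130625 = 0.04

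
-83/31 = -2.68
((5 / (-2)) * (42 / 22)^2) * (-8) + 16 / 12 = 26944 / 363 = 74.23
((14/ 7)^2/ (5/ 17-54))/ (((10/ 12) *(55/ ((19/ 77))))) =-7752/ 19332775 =-0.00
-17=-17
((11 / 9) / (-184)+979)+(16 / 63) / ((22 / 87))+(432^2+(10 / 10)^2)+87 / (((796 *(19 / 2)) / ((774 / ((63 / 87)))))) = 90454588993037 / 482122872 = 187617.29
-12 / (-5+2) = 4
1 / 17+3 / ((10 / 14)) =362 / 85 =4.26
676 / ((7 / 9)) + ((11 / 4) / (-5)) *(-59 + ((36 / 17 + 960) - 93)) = 423.58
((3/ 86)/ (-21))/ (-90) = 1/ 54180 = 0.00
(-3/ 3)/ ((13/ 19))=-19/ 13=-1.46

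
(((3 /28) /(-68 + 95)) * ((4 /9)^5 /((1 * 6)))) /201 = 128 /2243212461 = 0.00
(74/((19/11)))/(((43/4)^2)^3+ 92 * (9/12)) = 0.00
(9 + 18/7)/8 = 81/56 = 1.45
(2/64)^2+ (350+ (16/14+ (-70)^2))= 37640199/7168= 5251.14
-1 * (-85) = 85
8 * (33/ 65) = 4.06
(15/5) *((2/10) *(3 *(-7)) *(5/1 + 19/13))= -5292/65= -81.42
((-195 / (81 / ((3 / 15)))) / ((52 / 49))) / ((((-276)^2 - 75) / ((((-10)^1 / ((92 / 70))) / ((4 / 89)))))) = 763175 / 756139536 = 0.00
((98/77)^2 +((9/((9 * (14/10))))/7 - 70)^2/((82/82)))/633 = 1419876221/183899793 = 7.72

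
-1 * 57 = -57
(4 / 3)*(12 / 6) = 8 / 3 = 2.67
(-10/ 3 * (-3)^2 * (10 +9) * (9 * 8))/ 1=-41040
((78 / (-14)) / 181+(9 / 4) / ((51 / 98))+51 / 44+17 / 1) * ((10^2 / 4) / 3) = 531949175 / 2843148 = 187.10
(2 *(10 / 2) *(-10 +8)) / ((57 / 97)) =-1940 / 57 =-34.04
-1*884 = -884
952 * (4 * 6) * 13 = 297024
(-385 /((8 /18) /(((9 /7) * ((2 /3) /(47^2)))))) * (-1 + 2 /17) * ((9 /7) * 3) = 601425 /525742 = 1.14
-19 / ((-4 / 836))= 3971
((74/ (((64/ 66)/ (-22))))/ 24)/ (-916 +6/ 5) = 22385/ 292736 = 0.08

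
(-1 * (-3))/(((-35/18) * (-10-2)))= 9/70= 0.13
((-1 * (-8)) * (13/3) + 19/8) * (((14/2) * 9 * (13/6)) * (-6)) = -242697/8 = -30337.12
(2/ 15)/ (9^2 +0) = 2/ 1215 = 0.00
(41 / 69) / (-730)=-41 / 50370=-0.00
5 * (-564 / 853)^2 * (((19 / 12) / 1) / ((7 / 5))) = 12591300 / 5093263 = 2.47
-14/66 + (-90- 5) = -3142/33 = -95.21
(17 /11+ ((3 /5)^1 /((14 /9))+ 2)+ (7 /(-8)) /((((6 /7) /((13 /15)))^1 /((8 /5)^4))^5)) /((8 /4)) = -30285360478520480162393555413 /5420175790786743164062500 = -5587.52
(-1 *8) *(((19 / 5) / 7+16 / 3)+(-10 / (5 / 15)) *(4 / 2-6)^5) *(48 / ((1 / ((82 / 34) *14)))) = -33862373632 / 85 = -398380866.26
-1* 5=-5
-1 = -1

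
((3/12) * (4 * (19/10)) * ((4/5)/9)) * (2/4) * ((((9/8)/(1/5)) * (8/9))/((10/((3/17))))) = 19/2550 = 0.01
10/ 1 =10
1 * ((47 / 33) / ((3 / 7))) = 329 / 99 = 3.32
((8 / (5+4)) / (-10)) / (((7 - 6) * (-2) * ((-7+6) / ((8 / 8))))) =-2 / 45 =-0.04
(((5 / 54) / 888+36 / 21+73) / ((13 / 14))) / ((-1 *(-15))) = 5.36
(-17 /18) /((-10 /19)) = 323 /180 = 1.79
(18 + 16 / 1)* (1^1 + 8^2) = 2210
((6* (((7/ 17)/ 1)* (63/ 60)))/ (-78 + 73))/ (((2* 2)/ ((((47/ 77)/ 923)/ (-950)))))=2961/ 32794190000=0.00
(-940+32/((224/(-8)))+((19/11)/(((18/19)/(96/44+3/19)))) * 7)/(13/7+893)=-1.02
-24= -24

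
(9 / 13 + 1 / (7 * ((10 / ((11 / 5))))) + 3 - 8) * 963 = -18737091 / 4550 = -4118.04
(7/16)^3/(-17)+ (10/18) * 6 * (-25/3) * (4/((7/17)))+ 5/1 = -264.85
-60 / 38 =-30 / 19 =-1.58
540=540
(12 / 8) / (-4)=-3 / 8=-0.38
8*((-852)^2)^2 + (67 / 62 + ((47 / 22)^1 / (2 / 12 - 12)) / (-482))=24596773183201466117 / 5834851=4215492937729.08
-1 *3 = -3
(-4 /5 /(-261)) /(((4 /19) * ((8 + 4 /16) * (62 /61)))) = 2318 /1335015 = 0.00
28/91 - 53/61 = -445/793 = -0.56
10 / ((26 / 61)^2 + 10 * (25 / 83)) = 3.13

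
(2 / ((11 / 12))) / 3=8 / 11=0.73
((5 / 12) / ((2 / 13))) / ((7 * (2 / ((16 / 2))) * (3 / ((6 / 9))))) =65 / 189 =0.34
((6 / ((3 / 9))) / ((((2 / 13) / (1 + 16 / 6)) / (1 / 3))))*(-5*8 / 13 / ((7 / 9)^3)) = -320760 / 343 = -935.16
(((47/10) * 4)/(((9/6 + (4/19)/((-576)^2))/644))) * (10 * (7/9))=148401340416/2363905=62778.05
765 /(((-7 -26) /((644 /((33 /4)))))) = -218960 /121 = -1809.59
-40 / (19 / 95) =-200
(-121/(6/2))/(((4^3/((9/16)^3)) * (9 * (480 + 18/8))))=-1089/42139648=-0.00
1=1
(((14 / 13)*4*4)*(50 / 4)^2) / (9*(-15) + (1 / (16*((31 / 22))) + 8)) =-21.21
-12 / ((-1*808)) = 3 / 202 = 0.01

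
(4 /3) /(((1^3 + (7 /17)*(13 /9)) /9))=459 /61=7.52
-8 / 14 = -4 / 7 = -0.57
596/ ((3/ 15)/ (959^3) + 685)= 657070688855/ 755190305144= 0.87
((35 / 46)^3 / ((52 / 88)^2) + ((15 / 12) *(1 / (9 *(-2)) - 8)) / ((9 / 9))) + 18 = 1360866833 / 148048056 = 9.19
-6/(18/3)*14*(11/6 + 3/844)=-32557/1266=-25.72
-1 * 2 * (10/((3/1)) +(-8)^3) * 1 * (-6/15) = -6104/15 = -406.93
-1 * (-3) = 3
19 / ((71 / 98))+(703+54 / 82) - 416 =913716 / 2911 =313.88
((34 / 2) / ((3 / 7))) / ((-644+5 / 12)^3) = -68544 / 460636242067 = -0.00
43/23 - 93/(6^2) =-197/276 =-0.71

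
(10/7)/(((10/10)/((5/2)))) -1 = 18/7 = 2.57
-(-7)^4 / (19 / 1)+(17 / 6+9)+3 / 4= -113.79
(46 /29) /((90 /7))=161 /1305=0.12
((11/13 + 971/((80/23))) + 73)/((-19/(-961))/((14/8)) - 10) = -2469676783/69881760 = -35.34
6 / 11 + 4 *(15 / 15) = 50 / 11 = 4.55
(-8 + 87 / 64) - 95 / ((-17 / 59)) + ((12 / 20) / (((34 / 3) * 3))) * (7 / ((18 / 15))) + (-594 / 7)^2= 401114311 / 53312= 7523.90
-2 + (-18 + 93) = 73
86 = 86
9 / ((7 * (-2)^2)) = 9 / 28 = 0.32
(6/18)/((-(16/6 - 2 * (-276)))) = -1/1664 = -0.00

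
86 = 86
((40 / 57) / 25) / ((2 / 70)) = 56 / 57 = 0.98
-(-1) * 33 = 33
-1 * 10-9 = -19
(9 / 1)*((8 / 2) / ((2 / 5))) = 90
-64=-64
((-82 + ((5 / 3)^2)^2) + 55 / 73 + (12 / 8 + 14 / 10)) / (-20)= 4176383 / 1182600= 3.53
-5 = -5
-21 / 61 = -0.34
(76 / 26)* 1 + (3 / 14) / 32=17063 / 5824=2.93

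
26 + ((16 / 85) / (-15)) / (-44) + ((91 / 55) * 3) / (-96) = 11645723 / 448800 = 25.95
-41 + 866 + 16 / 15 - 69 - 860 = -1544 / 15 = -102.93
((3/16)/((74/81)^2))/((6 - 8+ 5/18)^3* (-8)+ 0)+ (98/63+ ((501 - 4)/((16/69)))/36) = 717636529147/11745757152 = 61.10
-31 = -31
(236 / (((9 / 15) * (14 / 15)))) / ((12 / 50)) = 36875 / 21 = 1755.95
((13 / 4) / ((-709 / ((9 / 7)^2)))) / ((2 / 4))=-1053 / 69482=-0.02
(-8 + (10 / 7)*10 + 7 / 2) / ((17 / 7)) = 137 / 34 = 4.03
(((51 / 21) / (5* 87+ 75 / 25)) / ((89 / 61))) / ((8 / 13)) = 13481 / 2182992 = 0.01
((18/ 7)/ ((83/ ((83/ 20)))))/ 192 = 3/ 4480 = 0.00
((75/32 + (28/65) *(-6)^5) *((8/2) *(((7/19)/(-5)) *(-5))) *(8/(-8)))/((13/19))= 48736947/6760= 7209.61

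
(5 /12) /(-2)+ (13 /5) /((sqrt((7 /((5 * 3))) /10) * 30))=-5 /24+ 13 * sqrt(42) /210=0.19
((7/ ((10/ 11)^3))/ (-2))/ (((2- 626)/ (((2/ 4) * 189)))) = 586971/ 832000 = 0.71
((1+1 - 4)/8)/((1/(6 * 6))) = -9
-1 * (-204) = 204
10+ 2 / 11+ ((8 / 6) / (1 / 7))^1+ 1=677 / 33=20.52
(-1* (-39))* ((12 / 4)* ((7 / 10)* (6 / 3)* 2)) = 1638 / 5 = 327.60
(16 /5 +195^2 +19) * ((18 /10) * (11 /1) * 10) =37666728 /5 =7533345.60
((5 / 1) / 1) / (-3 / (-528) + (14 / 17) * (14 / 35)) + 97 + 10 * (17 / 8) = 2670349 / 20052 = 133.17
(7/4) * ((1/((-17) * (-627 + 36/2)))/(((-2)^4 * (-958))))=-1/90680448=-0.00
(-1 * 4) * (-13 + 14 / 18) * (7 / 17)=3080 / 153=20.13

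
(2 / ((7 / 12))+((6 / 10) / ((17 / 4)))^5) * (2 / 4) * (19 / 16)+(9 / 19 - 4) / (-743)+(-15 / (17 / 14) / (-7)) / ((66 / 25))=52262189440652659 / 19292466721412500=2.71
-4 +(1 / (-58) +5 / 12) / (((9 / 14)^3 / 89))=8232814 / 63423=129.81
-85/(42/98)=-595/3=-198.33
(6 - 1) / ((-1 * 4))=-5 / 4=-1.25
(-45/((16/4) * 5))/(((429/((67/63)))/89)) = -5963/12012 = -0.50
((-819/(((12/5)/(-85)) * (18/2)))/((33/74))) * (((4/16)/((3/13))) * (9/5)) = 3720535/264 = 14092.94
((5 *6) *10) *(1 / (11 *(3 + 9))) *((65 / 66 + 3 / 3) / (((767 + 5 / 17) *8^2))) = 55675 / 606076416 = 0.00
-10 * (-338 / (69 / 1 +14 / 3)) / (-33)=-1.39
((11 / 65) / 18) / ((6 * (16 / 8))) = 11 / 14040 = 0.00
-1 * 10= -10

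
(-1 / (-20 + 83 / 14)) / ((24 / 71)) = 497 / 2364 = 0.21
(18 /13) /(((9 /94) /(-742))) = -139496 /13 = -10730.46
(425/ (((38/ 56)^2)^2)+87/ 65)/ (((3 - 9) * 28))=-11.94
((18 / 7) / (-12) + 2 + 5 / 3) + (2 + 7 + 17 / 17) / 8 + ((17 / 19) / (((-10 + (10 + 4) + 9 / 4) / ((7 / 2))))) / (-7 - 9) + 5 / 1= 771751 / 79800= 9.67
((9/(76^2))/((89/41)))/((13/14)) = 2583/3341416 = 0.00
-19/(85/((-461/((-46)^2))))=8759/179860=0.05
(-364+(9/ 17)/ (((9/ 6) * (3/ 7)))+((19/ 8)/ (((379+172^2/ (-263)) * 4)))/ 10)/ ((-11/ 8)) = 138481253291/ 524295640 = 264.13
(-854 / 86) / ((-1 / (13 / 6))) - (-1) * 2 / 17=94883 / 4386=21.63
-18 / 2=-9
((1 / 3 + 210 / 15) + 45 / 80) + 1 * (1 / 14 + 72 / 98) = 36931 / 2352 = 15.70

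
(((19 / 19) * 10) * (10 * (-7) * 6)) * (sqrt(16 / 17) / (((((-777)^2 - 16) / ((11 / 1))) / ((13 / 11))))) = -218400 * sqrt(17) / 10263121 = -0.09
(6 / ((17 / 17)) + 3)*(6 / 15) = 18 / 5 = 3.60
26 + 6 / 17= 448 / 17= 26.35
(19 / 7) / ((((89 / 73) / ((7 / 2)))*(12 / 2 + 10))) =1387 / 2848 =0.49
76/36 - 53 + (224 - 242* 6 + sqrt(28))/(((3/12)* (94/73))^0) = -11510/9 + 2* sqrt(7) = -1273.60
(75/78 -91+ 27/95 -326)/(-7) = 1026913/17290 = 59.39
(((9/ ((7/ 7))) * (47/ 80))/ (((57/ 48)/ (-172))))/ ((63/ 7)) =-8084/ 95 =-85.09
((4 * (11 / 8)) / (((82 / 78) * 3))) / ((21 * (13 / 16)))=88 / 861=0.10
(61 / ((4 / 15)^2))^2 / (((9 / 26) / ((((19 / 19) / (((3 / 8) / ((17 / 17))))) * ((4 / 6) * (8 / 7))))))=30233125 / 7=4319017.86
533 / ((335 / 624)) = 332592 / 335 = 992.81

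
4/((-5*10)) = -2/25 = -0.08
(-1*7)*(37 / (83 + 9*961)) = -0.03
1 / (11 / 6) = 6 / 11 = 0.55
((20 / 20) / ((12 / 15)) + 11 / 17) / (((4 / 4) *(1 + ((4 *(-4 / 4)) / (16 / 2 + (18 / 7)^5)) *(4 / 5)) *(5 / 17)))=10879129 / 1641868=6.63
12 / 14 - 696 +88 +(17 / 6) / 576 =-14687881 / 24192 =-607.14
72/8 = 9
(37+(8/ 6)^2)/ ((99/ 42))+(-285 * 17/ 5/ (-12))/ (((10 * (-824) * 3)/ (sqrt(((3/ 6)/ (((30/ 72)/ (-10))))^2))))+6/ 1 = 54848389/ 2447280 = 22.41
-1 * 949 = -949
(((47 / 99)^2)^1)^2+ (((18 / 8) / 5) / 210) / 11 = 6857751473 / 134483441400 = 0.05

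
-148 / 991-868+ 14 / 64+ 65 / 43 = -1181462765 / 1363616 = -866.42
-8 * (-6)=48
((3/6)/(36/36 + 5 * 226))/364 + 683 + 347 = 848069041/823368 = 1030.00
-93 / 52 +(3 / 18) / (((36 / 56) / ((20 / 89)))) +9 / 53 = -10333943 / 6622668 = -1.56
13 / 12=1.08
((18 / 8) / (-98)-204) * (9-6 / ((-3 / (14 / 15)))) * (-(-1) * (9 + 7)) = -8690834 / 245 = -35472.79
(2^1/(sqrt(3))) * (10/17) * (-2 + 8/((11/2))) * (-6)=240 * sqrt(3)/187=2.22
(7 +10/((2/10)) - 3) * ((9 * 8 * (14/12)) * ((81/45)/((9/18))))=81648/5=16329.60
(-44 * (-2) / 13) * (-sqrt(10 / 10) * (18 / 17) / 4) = -396 / 221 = -1.79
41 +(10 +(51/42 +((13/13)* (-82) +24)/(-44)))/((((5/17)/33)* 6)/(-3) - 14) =2207753/55048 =40.11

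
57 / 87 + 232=232.66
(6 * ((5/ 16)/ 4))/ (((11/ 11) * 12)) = 5/ 128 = 0.04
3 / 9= 1 / 3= 0.33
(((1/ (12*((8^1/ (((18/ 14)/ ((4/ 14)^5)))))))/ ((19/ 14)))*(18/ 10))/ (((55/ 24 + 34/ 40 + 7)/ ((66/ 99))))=453789/ 739936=0.61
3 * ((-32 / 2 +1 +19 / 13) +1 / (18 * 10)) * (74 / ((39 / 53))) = -62098987 / 15210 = -4082.77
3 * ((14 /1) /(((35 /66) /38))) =15048 /5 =3009.60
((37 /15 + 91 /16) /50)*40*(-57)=-37183 /100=-371.83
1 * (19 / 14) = 19 / 14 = 1.36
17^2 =289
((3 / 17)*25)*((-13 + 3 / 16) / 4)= -15375 / 1088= -14.13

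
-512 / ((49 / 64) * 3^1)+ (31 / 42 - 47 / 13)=-287655 / 1274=-225.79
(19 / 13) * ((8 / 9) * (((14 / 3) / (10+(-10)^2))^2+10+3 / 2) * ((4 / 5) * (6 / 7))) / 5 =2.05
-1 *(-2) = 2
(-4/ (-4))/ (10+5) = 1/ 15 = 0.07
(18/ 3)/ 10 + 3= 18/ 5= 3.60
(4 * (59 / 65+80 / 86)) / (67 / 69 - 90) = -1417812 / 17169685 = -0.08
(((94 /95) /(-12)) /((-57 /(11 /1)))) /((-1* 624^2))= -517 /12650826240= -0.00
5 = 5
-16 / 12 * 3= -4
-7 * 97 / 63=-10.78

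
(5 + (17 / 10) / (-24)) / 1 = 1183 / 240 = 4.93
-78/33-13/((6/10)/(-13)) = 9217/33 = 279.30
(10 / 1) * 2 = 20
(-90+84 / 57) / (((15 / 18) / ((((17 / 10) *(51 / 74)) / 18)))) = -243049 / 35150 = -6.91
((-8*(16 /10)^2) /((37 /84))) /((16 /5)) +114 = 18402 /185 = 99.47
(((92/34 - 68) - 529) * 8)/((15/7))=-565768/255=-2218.70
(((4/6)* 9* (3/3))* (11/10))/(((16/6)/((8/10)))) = 99/50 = 1.98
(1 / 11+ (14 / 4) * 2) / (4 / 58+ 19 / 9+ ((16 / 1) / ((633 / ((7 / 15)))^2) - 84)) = -15686974350 / 181007383733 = -0.09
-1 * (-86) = 86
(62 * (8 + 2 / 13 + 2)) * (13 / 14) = 4092 / 7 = 584.57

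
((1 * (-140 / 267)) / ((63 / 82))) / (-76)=410 / 45657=0.01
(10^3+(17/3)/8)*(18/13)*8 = 144102/13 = 11084.77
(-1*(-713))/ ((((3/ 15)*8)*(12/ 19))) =67735/ 96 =705.57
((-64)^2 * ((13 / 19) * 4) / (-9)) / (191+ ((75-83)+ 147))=-106496 / 28215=-3.77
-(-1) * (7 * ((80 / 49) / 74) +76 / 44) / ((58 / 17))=91137 / 165242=0.55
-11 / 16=-0.69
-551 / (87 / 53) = -1007 / 3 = -335.67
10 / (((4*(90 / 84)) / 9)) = 21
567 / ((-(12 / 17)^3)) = -103173 / 64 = -1612.08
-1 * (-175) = 175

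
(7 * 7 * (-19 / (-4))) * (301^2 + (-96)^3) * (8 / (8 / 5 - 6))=3696698425 / 11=336063493.18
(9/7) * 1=9/7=1.29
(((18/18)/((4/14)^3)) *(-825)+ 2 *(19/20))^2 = 2001656210401/1600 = 1251035131.50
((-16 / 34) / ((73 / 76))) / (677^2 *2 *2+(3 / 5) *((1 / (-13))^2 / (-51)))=-0.00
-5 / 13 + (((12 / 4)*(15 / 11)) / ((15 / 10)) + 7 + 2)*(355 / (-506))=-623165 / 72358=-8.61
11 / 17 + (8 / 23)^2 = 6907 / 8993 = 0.77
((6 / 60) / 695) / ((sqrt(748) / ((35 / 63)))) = 0.00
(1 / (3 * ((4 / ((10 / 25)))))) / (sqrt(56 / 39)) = sqrt(546) / 840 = 0.03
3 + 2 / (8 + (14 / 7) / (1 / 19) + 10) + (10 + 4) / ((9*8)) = 407 / 126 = 3.23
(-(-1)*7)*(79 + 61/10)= 5957/10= 595.70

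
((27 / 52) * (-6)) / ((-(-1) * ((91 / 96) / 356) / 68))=-94120704 / 1183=-79561.03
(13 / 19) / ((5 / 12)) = 156 / 95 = 1.64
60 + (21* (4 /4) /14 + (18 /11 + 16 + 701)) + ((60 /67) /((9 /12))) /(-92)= 780.12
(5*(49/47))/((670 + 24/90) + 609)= 3675/901883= 0.00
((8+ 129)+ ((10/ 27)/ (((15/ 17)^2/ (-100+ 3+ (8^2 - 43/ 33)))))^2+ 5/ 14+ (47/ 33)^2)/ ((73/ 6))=9130531468049/ 273829403925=33.34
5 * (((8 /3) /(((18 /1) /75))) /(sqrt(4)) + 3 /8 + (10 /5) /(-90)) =709 /24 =29.54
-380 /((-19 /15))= 300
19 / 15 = 1.27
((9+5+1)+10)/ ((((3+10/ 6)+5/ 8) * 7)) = 600/ 889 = 0.67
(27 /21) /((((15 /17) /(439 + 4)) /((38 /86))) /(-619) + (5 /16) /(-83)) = -1058613631632 /3106019105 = -340.83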